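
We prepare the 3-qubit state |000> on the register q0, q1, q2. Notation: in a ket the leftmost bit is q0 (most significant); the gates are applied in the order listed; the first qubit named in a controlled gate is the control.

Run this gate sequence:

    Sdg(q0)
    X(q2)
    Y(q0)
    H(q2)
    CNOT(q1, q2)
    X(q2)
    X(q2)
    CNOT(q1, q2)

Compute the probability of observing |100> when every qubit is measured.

A full measurement returns |100> with probability 1/2. Key observation: the block from step 5 through step 8 cancels to the identity and can be dropped.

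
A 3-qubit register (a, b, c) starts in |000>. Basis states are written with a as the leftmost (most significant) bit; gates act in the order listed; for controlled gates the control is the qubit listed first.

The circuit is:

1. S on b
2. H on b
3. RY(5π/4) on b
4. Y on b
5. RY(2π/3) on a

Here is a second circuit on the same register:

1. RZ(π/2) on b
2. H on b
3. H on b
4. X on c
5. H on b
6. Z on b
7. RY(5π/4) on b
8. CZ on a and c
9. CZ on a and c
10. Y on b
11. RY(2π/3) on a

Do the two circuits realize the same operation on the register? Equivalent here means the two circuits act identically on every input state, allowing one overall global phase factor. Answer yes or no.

No, they are not equivalent — no single phase factor reconciles the two unitaries.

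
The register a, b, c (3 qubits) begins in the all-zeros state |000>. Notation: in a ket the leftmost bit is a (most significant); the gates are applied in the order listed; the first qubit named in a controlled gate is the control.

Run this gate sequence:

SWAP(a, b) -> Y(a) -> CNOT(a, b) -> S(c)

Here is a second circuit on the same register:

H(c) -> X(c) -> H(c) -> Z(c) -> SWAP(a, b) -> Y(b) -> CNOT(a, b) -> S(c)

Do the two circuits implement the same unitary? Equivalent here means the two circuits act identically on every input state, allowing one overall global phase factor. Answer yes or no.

No — the two circuits implement different unitaries, even allowing a global phase.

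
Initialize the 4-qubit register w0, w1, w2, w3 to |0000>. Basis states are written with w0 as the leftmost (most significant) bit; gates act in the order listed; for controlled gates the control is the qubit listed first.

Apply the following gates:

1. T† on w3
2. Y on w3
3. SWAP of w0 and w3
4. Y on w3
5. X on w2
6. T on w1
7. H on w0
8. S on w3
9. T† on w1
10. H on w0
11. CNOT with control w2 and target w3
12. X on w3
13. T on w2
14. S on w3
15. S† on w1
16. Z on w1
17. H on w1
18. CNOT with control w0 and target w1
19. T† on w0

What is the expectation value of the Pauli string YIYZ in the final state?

The expectation value of YIYZ is 0.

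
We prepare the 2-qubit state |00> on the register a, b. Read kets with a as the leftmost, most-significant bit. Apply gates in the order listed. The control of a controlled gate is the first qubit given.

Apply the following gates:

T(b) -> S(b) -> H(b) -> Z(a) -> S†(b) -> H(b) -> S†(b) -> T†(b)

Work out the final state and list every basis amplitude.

After the circuit, the state carries amplitude 1/2 - I/2 on |00>, (-1 + I)*exp(3*I*pi/4)/2 on |01>, 0 on |10>, 0 on |11>.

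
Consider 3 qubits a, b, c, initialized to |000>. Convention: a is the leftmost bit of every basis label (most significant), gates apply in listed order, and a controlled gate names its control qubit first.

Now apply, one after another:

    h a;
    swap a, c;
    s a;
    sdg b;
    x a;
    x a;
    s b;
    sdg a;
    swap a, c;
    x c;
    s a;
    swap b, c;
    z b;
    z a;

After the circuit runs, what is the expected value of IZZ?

The observable IZZ averages to -1. Key observation: the block from step 2 through step 9 cancels to the identity and can be dropped.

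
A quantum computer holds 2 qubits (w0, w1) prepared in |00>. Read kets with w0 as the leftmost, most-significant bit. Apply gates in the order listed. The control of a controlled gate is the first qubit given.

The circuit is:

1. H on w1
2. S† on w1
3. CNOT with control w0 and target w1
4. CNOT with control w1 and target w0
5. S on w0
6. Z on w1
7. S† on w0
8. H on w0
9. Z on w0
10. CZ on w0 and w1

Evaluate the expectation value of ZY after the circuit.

The observable ZY averages to 0.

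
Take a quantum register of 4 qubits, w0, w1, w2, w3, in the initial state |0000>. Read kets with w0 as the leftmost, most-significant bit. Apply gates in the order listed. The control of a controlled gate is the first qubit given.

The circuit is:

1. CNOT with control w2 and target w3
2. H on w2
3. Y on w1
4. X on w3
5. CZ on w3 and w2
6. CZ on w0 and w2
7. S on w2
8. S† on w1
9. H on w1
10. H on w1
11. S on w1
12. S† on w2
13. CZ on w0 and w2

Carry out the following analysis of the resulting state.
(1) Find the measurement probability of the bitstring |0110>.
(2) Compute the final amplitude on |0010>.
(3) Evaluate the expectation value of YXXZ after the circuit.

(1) Outcome |0110> occurs with probability 0. Key observation: gates 6-13 undo each other exactly, leaving only the rest of the circuit to track.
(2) |0010> carries amplitude 0 in the final state.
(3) The observable YXXZ averages to 0.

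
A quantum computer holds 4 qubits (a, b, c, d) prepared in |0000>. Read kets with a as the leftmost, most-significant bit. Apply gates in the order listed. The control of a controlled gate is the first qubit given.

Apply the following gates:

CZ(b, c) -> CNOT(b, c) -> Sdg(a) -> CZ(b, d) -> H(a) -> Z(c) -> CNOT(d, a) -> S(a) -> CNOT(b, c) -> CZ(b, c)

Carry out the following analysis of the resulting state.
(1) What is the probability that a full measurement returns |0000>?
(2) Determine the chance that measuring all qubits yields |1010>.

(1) Outcome |0000> occurs with probability 1/2.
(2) The probability of measuring |1010> is 0.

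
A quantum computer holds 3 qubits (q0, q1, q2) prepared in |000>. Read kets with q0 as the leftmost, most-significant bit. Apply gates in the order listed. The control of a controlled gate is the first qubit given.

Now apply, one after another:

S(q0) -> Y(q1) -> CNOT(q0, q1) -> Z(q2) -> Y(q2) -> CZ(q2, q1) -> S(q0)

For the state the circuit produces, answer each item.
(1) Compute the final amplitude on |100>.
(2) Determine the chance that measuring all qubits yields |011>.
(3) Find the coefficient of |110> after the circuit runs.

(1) |100> carries amplitude 0 in the final state.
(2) A full measurement returns |011> with probability 1.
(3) |110> carries amplitude 0 in the final state.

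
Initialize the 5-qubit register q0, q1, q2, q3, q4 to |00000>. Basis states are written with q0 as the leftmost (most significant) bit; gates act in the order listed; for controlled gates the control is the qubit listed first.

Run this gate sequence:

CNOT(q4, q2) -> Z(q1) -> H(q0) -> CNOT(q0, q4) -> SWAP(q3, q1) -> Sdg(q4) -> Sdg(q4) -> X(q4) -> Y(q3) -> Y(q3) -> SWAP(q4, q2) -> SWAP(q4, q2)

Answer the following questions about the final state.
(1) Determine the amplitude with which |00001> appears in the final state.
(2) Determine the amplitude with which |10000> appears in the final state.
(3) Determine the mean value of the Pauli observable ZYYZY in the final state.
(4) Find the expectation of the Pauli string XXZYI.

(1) The final state's coefficient on |00001> equals sqrt(2)/2. Key observation: the block from step 11 through step 12 cancels to the identity and can be dropped.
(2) The final state's coefficient on |10000> equals -sqrt(2)/2.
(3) The observable ZYYZY averages to 0.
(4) In the final state, XXZYI has expectation 0.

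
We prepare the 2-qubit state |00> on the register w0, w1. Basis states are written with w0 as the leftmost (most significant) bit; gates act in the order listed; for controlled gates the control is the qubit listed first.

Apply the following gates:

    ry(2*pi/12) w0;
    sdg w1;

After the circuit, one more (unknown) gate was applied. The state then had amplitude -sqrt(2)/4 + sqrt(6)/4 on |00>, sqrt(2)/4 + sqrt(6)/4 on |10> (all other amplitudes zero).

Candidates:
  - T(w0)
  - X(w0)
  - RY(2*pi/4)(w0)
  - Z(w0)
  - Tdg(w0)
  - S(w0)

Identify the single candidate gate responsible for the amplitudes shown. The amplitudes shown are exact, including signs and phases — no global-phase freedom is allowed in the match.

It was X(w0) that produced the state shown.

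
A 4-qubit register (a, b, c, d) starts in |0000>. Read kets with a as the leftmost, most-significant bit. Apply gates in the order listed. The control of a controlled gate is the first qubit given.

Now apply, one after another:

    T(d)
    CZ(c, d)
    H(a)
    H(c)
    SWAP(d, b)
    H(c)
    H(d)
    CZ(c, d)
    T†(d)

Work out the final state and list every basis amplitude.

The resulting statevector has amplitude 1/2 on |0000>, -exp(3*I*pi/4)/2 on |0001>, 1/2 on |1000>, -exp(3*I*pi/4)/2 on |1001>, and 0 on every other basis state.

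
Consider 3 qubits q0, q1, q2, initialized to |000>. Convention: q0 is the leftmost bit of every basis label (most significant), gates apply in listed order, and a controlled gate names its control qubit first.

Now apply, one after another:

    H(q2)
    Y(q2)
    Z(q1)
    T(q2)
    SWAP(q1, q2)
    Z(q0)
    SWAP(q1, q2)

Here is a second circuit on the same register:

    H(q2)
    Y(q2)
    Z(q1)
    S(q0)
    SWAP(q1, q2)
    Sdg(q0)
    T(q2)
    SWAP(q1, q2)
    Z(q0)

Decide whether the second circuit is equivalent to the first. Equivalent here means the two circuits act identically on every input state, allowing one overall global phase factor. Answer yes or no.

No — the two circuits implement different unitaries, even allowing a global phase.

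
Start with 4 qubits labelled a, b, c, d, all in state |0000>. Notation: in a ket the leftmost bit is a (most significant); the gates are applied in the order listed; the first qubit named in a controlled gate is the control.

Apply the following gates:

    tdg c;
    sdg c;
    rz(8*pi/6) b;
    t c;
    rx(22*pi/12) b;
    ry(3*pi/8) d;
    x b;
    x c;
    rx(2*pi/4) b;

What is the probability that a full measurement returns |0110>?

Outcome |0110> occurs with probability 3*sqrt(2 - sqrt(2))/16 + 3/8.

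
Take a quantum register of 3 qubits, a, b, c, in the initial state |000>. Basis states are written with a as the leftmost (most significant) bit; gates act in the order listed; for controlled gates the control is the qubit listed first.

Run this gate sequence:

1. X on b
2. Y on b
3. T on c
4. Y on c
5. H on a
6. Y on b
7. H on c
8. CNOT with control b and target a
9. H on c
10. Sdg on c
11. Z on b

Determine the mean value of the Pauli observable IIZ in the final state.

In the final state, IIZ has expectation -1.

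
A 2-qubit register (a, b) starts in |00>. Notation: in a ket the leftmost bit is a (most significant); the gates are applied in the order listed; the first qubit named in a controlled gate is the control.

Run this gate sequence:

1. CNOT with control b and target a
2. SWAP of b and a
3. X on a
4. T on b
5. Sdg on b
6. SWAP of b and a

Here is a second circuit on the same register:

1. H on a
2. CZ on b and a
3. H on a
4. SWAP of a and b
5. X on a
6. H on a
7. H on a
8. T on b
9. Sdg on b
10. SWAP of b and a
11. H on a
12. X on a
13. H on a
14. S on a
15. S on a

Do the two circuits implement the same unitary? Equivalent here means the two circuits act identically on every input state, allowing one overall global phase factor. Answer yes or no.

Yes: on every input state the two circuits agree up to one overall phase factor.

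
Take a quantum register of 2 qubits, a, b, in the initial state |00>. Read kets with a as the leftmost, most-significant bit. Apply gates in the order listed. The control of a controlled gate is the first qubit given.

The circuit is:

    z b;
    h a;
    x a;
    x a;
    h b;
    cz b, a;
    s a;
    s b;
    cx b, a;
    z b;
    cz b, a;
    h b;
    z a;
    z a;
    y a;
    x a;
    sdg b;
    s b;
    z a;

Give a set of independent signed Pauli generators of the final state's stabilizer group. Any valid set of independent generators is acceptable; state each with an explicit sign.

The final state is stabilized by the group generated by -XY, -ZZ; other independent generating sets are equally valid.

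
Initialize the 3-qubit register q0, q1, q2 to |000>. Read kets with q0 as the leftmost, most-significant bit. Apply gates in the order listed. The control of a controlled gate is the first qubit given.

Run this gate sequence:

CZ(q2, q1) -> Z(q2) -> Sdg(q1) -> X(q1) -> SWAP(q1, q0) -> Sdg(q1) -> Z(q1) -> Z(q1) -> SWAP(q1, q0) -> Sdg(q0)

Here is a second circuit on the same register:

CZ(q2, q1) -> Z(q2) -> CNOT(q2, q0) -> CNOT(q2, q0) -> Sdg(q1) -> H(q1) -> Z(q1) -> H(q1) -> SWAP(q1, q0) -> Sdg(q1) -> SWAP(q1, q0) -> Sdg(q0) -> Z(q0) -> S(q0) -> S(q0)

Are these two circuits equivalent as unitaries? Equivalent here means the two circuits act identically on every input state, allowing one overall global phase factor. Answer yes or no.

Yes — the two circuits implement the same unitary up to a global phase.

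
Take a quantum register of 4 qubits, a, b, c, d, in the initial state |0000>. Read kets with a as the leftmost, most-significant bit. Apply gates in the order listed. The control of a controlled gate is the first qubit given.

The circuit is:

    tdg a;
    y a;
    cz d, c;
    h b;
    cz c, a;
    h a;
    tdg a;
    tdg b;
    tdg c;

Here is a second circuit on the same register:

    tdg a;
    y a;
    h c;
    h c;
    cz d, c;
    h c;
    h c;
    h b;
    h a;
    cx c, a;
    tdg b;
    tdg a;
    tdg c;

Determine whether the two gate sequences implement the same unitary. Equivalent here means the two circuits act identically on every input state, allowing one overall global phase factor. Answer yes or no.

Yes: on every input state the two circuits agree up to one overall phase factor.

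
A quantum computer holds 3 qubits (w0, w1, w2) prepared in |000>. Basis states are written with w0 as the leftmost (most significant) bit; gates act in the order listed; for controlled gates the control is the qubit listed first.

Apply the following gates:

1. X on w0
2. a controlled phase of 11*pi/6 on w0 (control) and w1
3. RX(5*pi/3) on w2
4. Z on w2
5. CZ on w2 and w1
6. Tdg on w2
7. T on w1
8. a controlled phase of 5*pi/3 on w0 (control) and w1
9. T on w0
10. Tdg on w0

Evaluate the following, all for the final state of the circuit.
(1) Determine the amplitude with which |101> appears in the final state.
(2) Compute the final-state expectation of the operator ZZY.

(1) |101> carries amplitude exp(I*pi/4)/2 in the final state.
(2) The expectation value of ZZY is sqrt(6)/4.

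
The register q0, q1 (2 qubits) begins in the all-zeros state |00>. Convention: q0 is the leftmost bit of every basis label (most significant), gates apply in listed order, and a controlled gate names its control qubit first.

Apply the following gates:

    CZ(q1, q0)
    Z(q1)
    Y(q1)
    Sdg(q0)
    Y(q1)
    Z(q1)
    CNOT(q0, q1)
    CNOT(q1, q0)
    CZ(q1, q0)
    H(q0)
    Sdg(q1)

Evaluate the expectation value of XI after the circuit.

In the final state, XI has expectation 1.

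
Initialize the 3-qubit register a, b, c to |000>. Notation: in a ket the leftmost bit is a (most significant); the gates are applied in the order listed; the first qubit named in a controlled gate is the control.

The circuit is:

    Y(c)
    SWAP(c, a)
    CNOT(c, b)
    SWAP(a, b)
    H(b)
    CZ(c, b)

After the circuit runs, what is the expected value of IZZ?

In the final state, IZZ has expectation 0.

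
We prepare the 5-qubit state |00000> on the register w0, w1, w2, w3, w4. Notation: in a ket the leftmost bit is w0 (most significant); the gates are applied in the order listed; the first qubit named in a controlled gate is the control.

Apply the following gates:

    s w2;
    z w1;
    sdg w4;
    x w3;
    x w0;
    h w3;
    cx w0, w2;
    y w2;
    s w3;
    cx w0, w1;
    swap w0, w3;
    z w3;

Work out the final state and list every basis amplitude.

The final amplitudes are sqrt(2)*I/2 on |01010>, sqrt(2)/2 on |11010>, and 0 on every other basis state.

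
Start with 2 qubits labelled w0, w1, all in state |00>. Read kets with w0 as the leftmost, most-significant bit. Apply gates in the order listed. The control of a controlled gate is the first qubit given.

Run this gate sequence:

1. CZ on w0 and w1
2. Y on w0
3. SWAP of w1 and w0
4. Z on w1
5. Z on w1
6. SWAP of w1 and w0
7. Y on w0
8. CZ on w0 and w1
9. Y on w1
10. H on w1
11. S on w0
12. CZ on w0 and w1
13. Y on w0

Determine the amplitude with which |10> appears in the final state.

The amplitude on |10> is -sqrt(2)/2. Key observation: gates 1-8 undo each other exactly, leaving only the rest of the circuit to track.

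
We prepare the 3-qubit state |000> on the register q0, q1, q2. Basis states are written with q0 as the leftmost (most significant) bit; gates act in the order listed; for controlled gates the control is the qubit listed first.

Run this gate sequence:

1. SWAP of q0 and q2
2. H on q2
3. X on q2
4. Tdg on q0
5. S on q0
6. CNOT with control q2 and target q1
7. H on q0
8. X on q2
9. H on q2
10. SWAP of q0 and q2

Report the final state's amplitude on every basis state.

The final amplitudes are sqrt(2)/4 on |000>, sqrt(2)/4 on |001>, sqrt(2)/4 on |010>, sqrt(2)/4 on |011>, -sqrt(2)/4 on |100>, -sqrt(2)/4 on |101>, sqrt(2)/4 on |110>, sqrt(2)/4 on |111>.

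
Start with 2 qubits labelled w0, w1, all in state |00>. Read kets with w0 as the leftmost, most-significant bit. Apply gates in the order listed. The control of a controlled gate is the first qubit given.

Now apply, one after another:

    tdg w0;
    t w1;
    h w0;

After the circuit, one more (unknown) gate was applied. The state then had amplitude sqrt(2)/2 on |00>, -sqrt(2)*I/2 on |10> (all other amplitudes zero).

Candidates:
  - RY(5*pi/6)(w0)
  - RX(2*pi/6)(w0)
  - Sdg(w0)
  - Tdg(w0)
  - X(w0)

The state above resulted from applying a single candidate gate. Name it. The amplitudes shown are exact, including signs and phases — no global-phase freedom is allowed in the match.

It was Sdg(w0) that produced the state shown.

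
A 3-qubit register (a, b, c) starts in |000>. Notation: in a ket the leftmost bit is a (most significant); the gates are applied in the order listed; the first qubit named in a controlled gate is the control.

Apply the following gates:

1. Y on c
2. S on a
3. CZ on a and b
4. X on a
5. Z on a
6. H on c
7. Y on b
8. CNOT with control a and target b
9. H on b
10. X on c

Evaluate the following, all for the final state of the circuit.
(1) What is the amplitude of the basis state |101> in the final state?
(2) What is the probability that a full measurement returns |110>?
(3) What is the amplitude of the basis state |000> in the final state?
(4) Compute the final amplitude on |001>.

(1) The amplitude on |101> is 1/2.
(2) Outcome |110> occurs with probability 1/4.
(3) |000> carries amplitude 0 in the final state.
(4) |001> carries amplitude 0 in the final state.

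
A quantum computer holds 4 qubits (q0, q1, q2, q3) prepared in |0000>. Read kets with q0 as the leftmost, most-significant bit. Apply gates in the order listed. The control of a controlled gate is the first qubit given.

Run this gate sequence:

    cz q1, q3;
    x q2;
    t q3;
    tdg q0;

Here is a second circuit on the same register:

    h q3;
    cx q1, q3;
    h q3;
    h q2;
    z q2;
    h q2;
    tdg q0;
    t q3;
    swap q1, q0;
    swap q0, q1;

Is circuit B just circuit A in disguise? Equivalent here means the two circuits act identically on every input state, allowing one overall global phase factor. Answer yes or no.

Yes: on every input state the two circuits agree up to one overall phase factor.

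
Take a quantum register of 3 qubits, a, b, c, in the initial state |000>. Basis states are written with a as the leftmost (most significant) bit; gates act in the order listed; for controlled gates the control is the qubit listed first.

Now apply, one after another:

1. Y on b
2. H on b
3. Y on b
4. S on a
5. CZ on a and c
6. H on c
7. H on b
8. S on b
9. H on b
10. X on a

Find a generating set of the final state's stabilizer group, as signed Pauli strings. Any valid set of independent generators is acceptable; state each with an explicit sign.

One valid set of independent stabilizer generators is +IXI, +IIX, -ZII (any independent generating set of the same group is equally correct).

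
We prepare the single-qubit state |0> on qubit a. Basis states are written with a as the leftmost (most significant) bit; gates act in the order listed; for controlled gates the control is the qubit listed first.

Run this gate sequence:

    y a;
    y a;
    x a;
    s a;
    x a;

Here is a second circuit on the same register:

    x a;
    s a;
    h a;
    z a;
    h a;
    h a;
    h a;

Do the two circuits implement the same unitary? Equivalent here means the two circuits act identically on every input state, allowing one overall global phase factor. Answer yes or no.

Yes — the two circuits implement the same unitary up to a global phase.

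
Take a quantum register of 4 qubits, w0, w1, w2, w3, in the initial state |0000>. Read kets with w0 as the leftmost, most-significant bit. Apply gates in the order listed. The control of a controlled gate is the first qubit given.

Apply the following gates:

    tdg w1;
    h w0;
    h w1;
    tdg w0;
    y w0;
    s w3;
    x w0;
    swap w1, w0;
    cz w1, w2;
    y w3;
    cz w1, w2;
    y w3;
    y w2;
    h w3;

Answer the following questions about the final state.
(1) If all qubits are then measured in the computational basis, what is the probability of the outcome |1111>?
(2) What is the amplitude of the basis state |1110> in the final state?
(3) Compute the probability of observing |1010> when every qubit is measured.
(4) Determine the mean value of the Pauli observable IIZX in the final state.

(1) A full measurement returns |1111> with probability 1/8.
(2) The final state's coefficient on |1110> equals -sqrt(2)*exp(3*I*pi/4)/4.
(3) A full measurement returns |1010> with probability 1/8.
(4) In the final state, IIZX has expectation -1.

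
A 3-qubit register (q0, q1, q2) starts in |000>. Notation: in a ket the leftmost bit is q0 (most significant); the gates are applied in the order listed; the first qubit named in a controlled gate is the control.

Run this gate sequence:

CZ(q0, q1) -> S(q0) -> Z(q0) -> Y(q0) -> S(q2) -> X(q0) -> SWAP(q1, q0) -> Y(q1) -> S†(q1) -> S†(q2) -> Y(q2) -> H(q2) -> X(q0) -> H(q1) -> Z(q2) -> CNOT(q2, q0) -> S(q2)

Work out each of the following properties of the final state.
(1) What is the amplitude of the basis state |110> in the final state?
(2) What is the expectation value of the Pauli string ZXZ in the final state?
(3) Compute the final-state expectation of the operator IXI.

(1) |110> carries amplitude 1/2 in the final state.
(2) The expectation value of ZXZ is 1.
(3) The expectation value of IXI is -1.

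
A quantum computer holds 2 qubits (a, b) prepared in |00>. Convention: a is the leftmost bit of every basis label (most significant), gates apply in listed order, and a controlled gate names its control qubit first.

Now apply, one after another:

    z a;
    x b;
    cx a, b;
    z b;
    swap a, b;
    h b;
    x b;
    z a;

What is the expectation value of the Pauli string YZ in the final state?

The observable YZ averages to 0.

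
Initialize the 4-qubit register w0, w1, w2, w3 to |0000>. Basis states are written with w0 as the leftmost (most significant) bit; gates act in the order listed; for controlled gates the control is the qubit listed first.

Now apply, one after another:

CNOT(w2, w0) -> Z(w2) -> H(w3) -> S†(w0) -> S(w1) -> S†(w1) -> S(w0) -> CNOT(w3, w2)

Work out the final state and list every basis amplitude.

The resulting statevector has amplitude sqrt(2)/2 on |0000>, sqrt(2)/2 on |0011>, and 0 on every other basis state. Key observation: gates 4-7 undo each other exactly, leaving only the rest of the circuit to track.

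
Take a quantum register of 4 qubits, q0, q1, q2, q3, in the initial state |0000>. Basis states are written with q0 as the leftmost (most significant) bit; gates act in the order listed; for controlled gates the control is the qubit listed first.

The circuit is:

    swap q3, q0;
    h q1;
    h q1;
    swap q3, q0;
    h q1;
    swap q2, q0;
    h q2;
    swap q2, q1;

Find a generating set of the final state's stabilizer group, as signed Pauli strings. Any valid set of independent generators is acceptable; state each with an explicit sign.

One valid set of independent stabilizer generators is +IXII, +IIXI, +ZIII, +IIIZ (any independent generating set of the same group is equally correct).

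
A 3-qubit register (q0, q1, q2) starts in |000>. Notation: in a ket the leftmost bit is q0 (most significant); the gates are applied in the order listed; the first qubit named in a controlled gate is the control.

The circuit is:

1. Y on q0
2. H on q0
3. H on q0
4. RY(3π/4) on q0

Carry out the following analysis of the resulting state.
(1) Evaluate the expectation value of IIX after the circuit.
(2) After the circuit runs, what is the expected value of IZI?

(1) In the final state, IIX has expectation 0.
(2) In the final state, IZI has expectation 1.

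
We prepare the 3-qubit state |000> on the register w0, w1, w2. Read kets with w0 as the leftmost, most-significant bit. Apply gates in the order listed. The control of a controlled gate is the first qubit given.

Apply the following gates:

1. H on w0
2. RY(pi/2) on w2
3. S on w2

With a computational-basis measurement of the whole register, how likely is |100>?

The probability of measuring |100> is 1/4.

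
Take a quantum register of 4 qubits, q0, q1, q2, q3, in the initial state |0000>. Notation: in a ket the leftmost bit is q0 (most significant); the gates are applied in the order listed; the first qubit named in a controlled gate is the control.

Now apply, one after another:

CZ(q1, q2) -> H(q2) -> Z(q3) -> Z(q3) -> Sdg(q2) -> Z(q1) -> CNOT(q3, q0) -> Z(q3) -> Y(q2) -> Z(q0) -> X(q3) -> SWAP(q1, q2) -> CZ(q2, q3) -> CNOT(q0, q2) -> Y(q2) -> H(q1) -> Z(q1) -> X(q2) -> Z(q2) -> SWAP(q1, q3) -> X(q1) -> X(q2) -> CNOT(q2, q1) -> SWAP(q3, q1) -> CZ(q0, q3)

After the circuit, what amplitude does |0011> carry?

|0011> carries amplitude -1/2 - I/2 in the final state.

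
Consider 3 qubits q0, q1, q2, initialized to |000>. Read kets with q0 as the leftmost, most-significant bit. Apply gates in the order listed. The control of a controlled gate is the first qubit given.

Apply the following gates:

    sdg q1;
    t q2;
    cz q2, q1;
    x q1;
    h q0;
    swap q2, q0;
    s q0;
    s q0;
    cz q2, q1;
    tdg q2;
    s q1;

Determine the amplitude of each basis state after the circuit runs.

The final amplitudes are sqrt(2)*I/2 on |010>, -sqrt(2)*exp(I*pi/4)/2 on |011>, and 0 on every other basis state.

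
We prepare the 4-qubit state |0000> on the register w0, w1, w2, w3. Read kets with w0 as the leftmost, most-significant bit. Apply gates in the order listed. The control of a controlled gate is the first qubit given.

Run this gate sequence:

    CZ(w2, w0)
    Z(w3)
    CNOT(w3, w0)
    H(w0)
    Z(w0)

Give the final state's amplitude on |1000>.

|1000> carries amplitude -sqrt(2)/2 in the final state.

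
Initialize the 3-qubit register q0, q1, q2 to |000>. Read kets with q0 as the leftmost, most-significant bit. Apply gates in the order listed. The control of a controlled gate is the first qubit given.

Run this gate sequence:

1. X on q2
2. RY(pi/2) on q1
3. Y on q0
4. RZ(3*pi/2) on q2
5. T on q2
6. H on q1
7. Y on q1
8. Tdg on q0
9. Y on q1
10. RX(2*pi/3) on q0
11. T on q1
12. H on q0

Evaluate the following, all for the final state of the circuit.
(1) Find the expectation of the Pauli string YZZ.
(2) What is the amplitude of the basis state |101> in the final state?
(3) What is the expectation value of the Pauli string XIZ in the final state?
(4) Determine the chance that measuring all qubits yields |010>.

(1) The observable YZZ averages to sqrt(3)/2.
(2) The final state's coefficient on |101> equals (sqrt(6) - sqrt(2)*I)*exp(3*I*pi/4)/4.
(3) The observable XIZ averages to -1/2.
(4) A full measurement returns |010> with probability 0.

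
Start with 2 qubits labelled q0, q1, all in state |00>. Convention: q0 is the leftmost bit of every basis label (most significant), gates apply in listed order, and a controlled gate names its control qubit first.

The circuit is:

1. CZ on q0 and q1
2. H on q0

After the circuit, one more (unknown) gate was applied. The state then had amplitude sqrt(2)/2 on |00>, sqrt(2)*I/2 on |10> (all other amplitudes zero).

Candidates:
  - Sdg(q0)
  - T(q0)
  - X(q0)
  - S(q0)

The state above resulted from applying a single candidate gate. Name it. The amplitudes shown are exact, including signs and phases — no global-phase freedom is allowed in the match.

The applied gate was S(q0).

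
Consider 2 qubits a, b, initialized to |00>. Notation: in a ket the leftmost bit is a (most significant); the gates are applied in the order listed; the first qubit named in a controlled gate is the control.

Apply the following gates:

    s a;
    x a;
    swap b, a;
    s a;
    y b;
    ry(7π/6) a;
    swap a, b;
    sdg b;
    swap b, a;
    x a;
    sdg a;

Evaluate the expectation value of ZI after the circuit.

In the final state, ZI has expectation sqrt(3)/2.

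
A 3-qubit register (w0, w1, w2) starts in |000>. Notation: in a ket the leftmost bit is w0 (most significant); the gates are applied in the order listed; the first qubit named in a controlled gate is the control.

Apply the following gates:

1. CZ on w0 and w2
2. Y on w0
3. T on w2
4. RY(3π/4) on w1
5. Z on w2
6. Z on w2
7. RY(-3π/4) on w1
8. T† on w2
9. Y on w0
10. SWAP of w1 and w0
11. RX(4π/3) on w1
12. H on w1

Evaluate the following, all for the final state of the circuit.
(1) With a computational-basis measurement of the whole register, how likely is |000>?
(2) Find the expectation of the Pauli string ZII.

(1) Outcome |000> occurs with probability 1/2.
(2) The expectation value of ZII is 1.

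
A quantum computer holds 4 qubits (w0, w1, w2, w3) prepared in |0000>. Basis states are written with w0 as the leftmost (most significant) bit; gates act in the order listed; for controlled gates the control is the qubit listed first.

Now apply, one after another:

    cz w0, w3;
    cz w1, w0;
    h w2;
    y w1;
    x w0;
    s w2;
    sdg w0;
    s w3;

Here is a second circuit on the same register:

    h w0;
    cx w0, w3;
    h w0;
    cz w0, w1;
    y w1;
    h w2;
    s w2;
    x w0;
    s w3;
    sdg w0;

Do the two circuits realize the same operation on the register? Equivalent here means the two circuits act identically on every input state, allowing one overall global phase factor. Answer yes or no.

No — the two circuits implement different unitaries, even allowing a global phase.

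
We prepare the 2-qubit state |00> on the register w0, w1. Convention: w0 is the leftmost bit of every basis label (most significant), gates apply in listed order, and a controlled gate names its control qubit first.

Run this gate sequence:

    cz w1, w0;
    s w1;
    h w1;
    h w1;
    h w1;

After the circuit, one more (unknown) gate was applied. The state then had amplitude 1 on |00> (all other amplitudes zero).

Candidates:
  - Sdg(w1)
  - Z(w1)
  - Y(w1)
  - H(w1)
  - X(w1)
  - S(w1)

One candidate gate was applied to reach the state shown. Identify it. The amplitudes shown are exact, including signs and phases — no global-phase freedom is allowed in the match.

It was H(w1) that produced the state shown. Key observation: gates 4-5 undo each other exactly, leaving only the rest of the circuit to track.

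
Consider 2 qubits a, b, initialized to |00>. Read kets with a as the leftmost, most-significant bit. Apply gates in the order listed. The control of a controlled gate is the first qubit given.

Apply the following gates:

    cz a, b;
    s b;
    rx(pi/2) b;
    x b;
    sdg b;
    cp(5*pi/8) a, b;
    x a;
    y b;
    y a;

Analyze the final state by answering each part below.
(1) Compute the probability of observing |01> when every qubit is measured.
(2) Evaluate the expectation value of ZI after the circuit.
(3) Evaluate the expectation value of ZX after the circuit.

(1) Outcome |01> occurs with probability 1/2.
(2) In the final state, ZI has expectation 1.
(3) The expectation value of ZX is -1.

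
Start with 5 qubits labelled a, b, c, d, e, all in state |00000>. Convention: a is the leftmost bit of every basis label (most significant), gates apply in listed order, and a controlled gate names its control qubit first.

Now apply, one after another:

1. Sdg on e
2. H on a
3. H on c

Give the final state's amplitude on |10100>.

|10100> carries amplitude 1/2 in the final state.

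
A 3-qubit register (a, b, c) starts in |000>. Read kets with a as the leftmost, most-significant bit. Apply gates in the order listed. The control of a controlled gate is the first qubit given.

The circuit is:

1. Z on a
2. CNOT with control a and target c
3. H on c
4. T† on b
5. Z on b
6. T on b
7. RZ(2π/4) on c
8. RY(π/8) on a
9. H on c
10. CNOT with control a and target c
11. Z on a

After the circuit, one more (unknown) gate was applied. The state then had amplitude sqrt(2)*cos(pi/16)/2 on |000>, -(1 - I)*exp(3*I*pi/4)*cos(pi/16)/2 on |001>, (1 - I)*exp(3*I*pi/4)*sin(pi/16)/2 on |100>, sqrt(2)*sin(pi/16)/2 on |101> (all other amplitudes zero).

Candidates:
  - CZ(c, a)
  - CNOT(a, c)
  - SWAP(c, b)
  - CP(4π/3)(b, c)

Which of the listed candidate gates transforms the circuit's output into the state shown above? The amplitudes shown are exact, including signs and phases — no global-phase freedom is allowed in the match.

The unique candidate consistent with the amplitudes is CZ(c, a).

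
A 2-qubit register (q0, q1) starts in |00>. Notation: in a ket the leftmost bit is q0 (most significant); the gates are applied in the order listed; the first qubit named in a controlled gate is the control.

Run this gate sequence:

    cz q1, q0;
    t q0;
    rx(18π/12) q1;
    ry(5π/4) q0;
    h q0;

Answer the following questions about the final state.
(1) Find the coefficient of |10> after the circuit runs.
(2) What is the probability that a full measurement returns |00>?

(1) The amplitude on |10> is sqrt(2 - sqrt(2))/4 + sqrt(sqrt(2) + 2)/4.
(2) The probability of measuring |00> is 1/4 - sqrt(2)/8.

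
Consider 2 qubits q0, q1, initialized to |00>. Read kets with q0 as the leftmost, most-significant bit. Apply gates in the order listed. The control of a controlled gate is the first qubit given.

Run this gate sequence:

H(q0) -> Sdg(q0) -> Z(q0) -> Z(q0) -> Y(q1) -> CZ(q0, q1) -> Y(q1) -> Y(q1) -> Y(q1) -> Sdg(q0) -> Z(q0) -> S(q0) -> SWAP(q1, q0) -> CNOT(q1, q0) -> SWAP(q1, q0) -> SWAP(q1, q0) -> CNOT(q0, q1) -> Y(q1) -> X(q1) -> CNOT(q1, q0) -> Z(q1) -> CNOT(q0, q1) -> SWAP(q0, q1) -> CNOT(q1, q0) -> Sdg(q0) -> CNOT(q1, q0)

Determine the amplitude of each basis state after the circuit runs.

The resulting statevector has amplitude sqrt(2)*I/2 on |00>, 0 on |01>, 0 on |10>, sqrt(2)/2 on |11>.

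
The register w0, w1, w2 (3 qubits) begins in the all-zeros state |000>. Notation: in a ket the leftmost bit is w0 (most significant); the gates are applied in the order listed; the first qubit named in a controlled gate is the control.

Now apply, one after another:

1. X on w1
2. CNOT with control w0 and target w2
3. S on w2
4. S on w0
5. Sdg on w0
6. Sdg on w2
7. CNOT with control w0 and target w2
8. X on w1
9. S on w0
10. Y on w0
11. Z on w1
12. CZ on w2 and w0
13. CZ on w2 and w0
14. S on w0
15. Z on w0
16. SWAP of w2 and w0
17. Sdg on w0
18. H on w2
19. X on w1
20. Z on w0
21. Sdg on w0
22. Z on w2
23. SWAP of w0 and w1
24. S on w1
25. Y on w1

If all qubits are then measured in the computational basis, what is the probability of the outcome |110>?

Outcome |110> occurs with probability 1/2. Key observation: steps 1-8 multiply out to the identity, so the circuit reduces to the remaining gates.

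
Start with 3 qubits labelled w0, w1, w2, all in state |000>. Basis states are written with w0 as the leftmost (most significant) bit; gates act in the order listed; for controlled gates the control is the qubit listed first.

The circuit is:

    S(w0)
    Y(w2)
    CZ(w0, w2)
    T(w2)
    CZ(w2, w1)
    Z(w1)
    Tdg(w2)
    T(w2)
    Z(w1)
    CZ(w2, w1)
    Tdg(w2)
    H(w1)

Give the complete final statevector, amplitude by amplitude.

The final amplitudes are sqrt(2)*I/2 on |001>, sqrt(2)*I/2 on |011>, and 0 on every other basis state. Key observation: steps 4-11 multiply out to the identity, so the circuit reduces to the remaining gates.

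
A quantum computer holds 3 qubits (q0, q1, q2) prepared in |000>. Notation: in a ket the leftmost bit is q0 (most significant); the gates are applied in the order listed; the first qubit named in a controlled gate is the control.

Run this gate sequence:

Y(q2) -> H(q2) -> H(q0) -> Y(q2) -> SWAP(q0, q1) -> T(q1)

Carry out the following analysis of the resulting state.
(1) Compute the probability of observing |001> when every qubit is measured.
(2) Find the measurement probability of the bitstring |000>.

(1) A full measurement returns |001> with probability 1/4.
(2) Outcome |000> occurs with probability 1/4.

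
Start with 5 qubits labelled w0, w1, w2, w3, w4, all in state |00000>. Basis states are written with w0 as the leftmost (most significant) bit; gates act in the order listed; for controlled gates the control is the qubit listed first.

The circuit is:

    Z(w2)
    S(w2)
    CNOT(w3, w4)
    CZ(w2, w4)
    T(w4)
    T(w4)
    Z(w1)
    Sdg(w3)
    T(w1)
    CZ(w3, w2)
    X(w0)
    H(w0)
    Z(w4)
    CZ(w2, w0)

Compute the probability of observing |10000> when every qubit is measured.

The probability of measuring |10000> is 1/2.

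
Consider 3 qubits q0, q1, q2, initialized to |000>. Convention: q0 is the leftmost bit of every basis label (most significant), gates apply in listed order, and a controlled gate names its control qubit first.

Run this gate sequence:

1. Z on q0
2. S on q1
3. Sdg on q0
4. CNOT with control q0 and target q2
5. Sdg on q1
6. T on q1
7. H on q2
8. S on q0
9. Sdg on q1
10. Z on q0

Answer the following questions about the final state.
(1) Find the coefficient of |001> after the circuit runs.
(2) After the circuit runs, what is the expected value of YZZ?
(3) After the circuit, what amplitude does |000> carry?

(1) The final state's coefficient on |001> equals sqrt(2)/2.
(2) The observable YZZ averages to 0.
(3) The final state's coefficient on |000> equals sqrt(2)/2.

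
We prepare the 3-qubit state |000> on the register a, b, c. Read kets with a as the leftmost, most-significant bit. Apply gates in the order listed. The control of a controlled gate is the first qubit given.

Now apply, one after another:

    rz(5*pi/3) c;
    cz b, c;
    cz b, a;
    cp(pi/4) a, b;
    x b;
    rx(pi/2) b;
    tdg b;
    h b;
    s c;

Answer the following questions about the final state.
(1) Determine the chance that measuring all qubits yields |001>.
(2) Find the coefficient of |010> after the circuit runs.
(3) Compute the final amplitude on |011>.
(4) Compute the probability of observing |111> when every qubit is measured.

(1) Outcome |001> occurs with probability 0.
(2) The amplitude on |010> is -exp(11*I*pi/12)/2 + exp(2*I*pi/3)/2.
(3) The final state's coefficient on |011> equals 0.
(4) A full measurement returns |111> with probability 0.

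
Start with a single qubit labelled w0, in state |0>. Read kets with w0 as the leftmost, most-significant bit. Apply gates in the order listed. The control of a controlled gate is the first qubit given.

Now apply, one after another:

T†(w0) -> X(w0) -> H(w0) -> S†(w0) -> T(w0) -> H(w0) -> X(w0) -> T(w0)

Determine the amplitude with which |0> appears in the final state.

The final state's coefficient on |0> equals 1/2 - exp(3*I*pi/4)/2.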